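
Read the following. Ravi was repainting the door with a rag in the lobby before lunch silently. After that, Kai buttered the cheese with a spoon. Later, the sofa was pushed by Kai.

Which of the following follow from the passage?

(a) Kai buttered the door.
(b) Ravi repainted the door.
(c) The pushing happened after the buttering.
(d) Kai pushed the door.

(c)

(a) Not entailed — Kai buttered the cheese, not the door; the door belongs to the repainting event.
(b) Not entailed — 'was repainting' is progressive on an accomplishment; it does not entail the completed 'repainted'.
(c) Entailed — the narrative places the buttering before the pushing.
(d) Not entailed — Kai pushed the sofa, not the door; the door belongs to the repainting event.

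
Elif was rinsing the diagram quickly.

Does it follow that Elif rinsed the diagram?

yes

'rinse' is atelic; if Elif was rinsing the diagram, then Elif rinsed the diagram (for some time).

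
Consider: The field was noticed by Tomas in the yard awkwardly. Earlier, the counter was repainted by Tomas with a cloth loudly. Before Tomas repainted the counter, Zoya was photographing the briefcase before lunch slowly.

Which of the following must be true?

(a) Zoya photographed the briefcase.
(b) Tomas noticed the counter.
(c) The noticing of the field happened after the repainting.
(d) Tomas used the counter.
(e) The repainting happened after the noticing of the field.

(a) Not entailed — 'was photographing' is progressive on an accomplishment; it does not entail the completed 'photographed'.
(b) Not entailed — Tomas noticed the field, not the counter; the counter belongs to the repainting event.
(c) Entailed — the narrative places the repainting before the noticing.
(d) Not entailed — the counter is the patient, not an instrument — Tomas used a cloth.
(e) Not entailed — the narrative places the repainting before the noticing, not after.

(c)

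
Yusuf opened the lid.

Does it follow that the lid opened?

yes

'Yusuf opened the lid' is the causative; it entails the inchoative 'the lid opened'.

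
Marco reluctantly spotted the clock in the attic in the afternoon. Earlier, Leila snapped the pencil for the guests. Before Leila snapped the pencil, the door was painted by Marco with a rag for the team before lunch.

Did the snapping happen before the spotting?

The narrative orders the snapping before the spotting.

yes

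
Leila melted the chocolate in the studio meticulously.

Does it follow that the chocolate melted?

yes

'Leila melted the chocolate' is the causative; it entails the inchoative 'the chocolate melted'.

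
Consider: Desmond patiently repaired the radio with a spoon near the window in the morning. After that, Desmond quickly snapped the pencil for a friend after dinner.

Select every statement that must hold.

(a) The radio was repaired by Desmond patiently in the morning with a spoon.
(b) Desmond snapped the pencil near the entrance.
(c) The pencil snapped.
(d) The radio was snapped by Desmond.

(a) Entailed — this follows by dropping conjuncts from the repairing event's description.
(b) Not entailed — 'near the entrance' adds information not in the original event.
(c) Entailed — 'Desmond snapped the pencil' is causative; it entails the inchoative 'the pencil snapped'.
(d) Not entailed — Desmond snapped the pencil, not the radio; the radio belongs to the repairing event.

(a), (c)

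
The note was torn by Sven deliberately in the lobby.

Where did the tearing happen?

'in the lobby' marks the location of the tearing event.

in the lobby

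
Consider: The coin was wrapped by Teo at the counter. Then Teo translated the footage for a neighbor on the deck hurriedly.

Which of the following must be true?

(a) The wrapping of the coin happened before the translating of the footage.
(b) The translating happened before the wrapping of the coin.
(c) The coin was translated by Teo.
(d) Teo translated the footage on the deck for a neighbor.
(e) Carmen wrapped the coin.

(a), (d)

(a) Entailed — the narrative places the wrapping before the translating.
(b) Not entailed — the narrative places the wrapping before the translating, not after.
(c) Not entailed — Teo translated the footage, not the coin; the coin belongs to the wrapping event.
(d) Entailed — the original entails any weakening of itself; this just drops 'hurriedly'.
(e) Not entailed — the passage has Teo wrapping the coin, not Carmen.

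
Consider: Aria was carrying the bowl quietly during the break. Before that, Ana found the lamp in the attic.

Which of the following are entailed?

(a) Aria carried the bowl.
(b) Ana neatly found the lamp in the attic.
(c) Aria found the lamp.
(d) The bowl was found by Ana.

(a) Entailed — 'carry' is an activity; 'was carrying' entails that some carrying happened, so 'carried' holds.
(b) Not entailed — 'neatly' adds information not in the original event.
(c) Not entailed — the passage has Ana finding the lamp, not Aria.
(d) Not entailed — Ana found the lamp, not the bowl; the bowl belongs to the carrying event.

(a)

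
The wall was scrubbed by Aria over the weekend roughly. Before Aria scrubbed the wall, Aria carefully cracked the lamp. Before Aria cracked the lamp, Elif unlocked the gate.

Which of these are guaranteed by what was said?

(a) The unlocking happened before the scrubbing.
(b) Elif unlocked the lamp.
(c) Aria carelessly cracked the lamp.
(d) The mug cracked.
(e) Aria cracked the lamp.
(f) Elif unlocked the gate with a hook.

(a), (e)

(a) Entailed — the narrative places the unlocking before the scrubbing.
(b) Not entailed — Elif unlocked the gate, not the lamp; the lamp belongs to the cracking event.
(c) Not entailed — 'carelessly' adds a manner not in (and inconsistent with) the original.
(d) Not entailed — the lamp is what cracked, not the mug.
(e) Entailed — every conjunct here is already in the original cracking event.
(f) Not entailed — 'with a hook' adds information not in the original event.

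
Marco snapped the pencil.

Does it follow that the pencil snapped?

'Marco snapped the pencil' is the causative; it entails the inchoative 'the pencil snapped'.

yes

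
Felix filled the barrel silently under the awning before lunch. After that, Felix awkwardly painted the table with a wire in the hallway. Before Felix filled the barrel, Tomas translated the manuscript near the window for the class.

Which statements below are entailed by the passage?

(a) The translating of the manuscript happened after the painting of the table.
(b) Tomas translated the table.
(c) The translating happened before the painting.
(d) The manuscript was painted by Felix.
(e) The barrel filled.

(c), (e)

(a) Not entailed — the narrative places the translating before the painting, not after.
(b) Not entailed — Tomas translated the manuscript, not the table; the table belongs to the painting event.
(c) Entailed — the narrative places the translating before the painting.
(d) Not entailed — Felix painted the table, not the manuscript; the manuscript belongs to the translating event.
(e) Entailed — 'Felix filled the barrel' is causative; it entails the inchoative 'the barrel filled'.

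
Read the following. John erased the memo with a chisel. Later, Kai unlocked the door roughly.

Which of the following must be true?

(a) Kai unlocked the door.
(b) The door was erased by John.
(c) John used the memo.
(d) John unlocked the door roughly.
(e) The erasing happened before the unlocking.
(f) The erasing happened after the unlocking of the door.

(a) Entailed — dropping 'roughly' leaves a sub-description the original still satisfies.
(b) Not entailed — John erased the memo, not the door; the door belongs to the unlocking event.
(c) Not entailed — the memo is the patient, not an instrument — John used a chisel.
(d) Not entailed — the passage has Kai unlocking the door, not John.
(e) Entailed — the narrative places the erasing before the unlocking.
(f) Not entailed — the narrative places the erasing before the unlocking, not after.

(a), (e)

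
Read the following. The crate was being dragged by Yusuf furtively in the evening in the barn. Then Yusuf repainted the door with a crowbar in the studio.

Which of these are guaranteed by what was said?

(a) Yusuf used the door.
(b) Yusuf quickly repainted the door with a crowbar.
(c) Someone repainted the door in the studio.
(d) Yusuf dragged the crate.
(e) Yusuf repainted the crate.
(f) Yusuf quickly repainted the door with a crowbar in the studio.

(a) Not entailed — the door is the patient, not an instrument — Yusuf used a crowbar.
(b) Not entailed — 'quickly' adds information not in the original event.
(c) Entailed — dropping 'with a crowbar' and generalizing the agent leaves a sub-description the original still satisfies.
(d) Entailed — 'drag' is an activity; 'was dragging' entails that some dragging happened, so 'dragged' holds.
(e) Not entailed — Yusuf repainted the door, not the crate; the crate belongs to the dragging event.
(f) Not entailed — 'quickly' adds information not in the original event.

(c), (d)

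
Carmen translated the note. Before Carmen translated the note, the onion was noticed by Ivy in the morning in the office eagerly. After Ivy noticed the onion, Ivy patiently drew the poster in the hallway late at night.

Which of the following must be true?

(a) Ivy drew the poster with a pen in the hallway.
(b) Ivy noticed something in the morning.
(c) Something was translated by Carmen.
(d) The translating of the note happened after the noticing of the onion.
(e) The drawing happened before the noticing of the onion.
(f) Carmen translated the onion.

(a) Not entailed — 'with a pen' adds information not in the original event.
(b) Entailed — this follows by dropping conjuncts from the noticing event's description.
(c) Entailed — this follows by dropping conjuncts from the translating event's description.
(d) Entailed — the narrative places the noticing before the translating.
(e) Not entailed — the narrative places the noticing before the drawing, not after.
(f) Not entailed — Carmen translated the note, not the onion; the onion belongs to the noticing event.

(b), (c), (d)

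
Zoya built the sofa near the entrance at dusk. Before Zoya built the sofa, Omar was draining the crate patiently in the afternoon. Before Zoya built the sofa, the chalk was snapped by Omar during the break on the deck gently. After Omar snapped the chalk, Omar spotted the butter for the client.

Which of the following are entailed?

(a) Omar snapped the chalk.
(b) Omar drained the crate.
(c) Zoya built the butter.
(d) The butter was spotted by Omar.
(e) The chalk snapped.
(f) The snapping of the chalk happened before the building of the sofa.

(a) Entailed — the original entails any weakening of itself; this just drops 'gently', 'during the break', 'on the deck'.
(b) Not entailed — 'was draining' is progressive on an accomplishment; it does not entail the completed 'drained'.
(c) Not entailed — Zoya built the sofa, not the butter; the butter belongs to the spotting event.
(d) Entailed — dropping 'for the client' leaves a sub-description the original still satisfies.
(e) Entailed — 'Omar snapped the chalk' is causative; it entails the inchoative 'the chalk snapped'.
(f) Entailed — the narrative places the snapping before the building.

(a), (d), (e), (f)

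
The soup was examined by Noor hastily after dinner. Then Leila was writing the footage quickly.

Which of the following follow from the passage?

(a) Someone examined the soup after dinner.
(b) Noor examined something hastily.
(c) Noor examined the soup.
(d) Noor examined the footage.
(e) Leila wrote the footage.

(a) Entailed — every conjunct here is already in the original examining event.
(b) Entailed — the original entails any weakening of itself; this just drops 'after dinner' and generalizes the patient.
(c) Entailed — dropping 'hastily', 'after dinner' leaves a sub-description the original still satisfies.
(d) Not entailed — Noor examined the soup, not the footage; the footage belongs to the writing event.
(e) Not entailed — 'was writing' is progressive on an accomplishment; it does not entail the completed 'wrote'.

(a), (b), (c)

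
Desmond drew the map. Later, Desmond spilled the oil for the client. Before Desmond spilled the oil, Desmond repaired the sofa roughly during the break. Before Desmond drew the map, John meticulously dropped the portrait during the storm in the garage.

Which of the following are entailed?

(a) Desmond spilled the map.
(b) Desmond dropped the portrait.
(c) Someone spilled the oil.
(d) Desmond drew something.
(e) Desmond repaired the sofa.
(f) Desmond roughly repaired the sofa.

(c), (d), (e), (f)

(a) Not entailed — Desmond spilled the oil, not the map; the map belongs to the drawing event.
(b) Not entailed — the passage has John dropping the portrait, not Desmond.
(c) Entailed — this follows by dropping conjuncts from the spilling event's description.
(d) Entailed — the original entails any weakening of itself; this just generalizes the patient.
(e) Entailed — this follows by dropping conjuncts from the repairing event's description.
(f) Entailed — the original entails any weakening of itself; this just drops 'during the break'.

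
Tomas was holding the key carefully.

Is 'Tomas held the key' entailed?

'hold' is atelic; if Tomas was holding the key, then Tomas held the key (for some time).

yes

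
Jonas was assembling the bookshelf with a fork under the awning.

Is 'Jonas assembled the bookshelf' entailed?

'was assembling' is progressive; for an accomplishment like 'assemble the bookshelf', it doesn't entail completion.

no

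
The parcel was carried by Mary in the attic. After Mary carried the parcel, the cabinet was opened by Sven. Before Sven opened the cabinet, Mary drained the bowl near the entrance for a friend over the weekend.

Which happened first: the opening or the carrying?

the carrying

The connectives place the carrying before the opening.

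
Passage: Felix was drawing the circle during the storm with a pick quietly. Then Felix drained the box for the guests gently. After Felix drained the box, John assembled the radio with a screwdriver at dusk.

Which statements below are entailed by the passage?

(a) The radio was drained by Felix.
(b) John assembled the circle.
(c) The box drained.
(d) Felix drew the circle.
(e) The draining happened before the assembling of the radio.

(a) Not entailed — Felix drained the box, not the radio; the radio belongs to the assembling event.
(b) Not entailed — John assembled the radio, not the circle; the circle belongs to the drawing event.
(c) Entailed — 'Felix drained the box' is causative; it entails the inchoative 'the box drained'.
(d) Not entailed — 'was drawing' is progressive on an accomplishment; it does not entail the completed 'drew'.
(e) Entailed — the narrative places the draining before the assembling.

(c), (e)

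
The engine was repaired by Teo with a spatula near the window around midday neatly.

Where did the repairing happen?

near the window

'near the window' marks the location of the repairing event.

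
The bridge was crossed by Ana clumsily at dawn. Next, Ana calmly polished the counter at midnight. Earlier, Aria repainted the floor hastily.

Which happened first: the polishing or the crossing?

the crossing

The connectives place the crossing before the polishing.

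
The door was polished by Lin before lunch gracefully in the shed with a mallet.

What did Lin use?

'with a mallet' marks the instrument of the polishing event.

a mallet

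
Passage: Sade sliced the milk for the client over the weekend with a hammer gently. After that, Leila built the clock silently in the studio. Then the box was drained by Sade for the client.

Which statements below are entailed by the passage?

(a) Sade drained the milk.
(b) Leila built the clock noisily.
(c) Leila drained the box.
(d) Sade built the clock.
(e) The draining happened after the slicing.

(e)

(a) Not entailed — Sade drained the box, not the milk; the milk belongs to the slicing event.
(b) Not entailed — 'noisily' adds a manner not in (and inconsistent with) the original.
(c) Not entailed — the passage has Sade draining the box, not Leila.
(d) Not entailed — the passage has Leila building the clock, not Sade.
(e) Entailed — the narrative places the slicing before the draining.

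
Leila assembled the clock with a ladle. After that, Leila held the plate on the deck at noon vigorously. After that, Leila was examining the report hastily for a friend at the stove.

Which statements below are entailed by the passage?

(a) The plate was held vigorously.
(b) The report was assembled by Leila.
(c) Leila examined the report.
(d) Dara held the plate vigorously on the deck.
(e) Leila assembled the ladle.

(a) Entailed — every conjunct here is already in the original holding event.
(b) Not entailed — Leila assembled the clock, not the report; the report belongs to the examining event.
(c) Entailed — 'examine' is an activity; 'was examining' entails that some examining happened, so 'examined' holds.
(d) Not entailed — the passage has Leila holding the plate, not Dara.
(e) Not entailed — the ladle is the instrument, not what was assembled.

(a), (c)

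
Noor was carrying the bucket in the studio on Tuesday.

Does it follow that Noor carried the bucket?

yes

'carry' is atelic; if Noor was carrying the bucket, then Noor carried the bucket (for some time).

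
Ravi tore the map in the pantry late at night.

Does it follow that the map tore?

yes

'Ravi tore the map' is the causative; it entails the inchoative 'the map tore'.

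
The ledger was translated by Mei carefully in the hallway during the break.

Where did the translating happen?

in the hallway

'in the hallway' marks the location of the translating event.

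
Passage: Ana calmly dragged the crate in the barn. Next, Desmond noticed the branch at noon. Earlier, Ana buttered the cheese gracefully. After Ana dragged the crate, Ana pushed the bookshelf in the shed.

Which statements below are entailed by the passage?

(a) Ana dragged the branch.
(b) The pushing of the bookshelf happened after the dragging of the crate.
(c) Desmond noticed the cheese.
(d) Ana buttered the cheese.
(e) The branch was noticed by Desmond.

(a) Not entailed — Ana dragged the crate, not the branch; the branch belongs to the noticing event.
(b) Entailed — the narrative places the dragging before the pushing.
(c) Not entailed — Desmond noticed the branch, not the cheese; the cheese belongs to the buttering event.
(d) Entailed — this follows by dropping conjuncts from the buttering event's description.
(e) Entailed — every conjunct here is already in the original noticing event.

(b), (d), (e)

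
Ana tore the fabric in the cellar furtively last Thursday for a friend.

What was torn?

'the fabric' marks the patient of the tearing event.

the fabric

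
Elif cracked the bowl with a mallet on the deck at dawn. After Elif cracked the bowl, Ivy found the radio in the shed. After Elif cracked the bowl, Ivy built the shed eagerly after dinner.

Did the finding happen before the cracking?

The narrative orders the cracking before the finding.

no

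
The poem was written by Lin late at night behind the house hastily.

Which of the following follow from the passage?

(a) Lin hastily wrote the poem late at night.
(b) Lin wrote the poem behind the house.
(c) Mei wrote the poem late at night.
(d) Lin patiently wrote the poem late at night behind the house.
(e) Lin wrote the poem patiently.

(a), (b)

(a) Entailed — dropping 'behind the house' leaves a sub-description the original still satisfies.
(b) Entailed — dropping 'late at night', 'hastily' leaves a sub-description the original still satisfies.
(c) Not entailed — the passage has Lin writing the poem, not Mei.
(d) Not entailed — 'patiently' adds a manner not in (and inconsistent with) the original.
(e) Not entailed — 'patiently' adds a manner not in (and inconsistent with) the original.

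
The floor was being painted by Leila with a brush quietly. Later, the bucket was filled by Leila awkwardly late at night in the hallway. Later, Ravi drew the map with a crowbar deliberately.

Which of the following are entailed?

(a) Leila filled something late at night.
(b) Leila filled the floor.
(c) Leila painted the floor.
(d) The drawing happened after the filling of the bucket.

(a), (d)

(a) Entailed — this follows by dropping conjuncts from the filling event's description.
(b) Not entailed — Leila filled the bucket, not the floor; the floor belongs to the painting event.
(c) Not entailed — 'was painting' is progressive on an accomplishment; it does not entail the completed 'painted'.
(d) Entailed — the narrative places the filling before the drawing.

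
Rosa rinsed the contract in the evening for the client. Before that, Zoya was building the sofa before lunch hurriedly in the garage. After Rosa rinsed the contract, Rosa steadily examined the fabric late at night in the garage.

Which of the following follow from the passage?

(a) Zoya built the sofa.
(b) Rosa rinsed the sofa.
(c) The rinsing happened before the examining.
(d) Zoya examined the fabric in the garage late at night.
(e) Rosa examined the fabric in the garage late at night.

(a) Not entailed — 'was building' is progressive on an accomplishment; it does not entail the completed 'built'.
(b) Not entailed — Rosa rinsed the contract, not the sofa; the sofa belongs to the building event.
(c) Entailed — the narrative places the rinsing before the examining.
(d) Not entailed — the passage has Rosa examining the fabric, not Zoya.
(e) Entailed — this follows by dropping conjuncts from the examining event's description.

(c), (e)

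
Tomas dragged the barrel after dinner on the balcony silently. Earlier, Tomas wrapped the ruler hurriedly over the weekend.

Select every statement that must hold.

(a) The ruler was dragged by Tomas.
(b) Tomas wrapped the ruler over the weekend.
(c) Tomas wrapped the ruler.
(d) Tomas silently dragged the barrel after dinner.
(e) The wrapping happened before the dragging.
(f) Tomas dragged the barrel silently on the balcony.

(a) Not entailed — Tomas dragged the barrel, not the ruler; the ruler belongs to the wrapping event.
(b) Entailed — this follows by dropping conjuncts from the wrapping event's description.
(c) Entailed — this follows by dropping conjuncts from the wrapping event's description.
(d) Entailed — dropping 'on the balcony' leaves a sub-description the original still satisfies.
(e) Entailed — the narrative places the wrapping before the dragging.
(f) Entailed — this follows by dropping conjuncts from the dragging event's description.

(b), (c), (d), (e), (f)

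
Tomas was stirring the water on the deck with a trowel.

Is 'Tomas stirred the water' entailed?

'stir' is atelic; if Tomas was stirring the water, then Tomas stirred the water (for some time).

yes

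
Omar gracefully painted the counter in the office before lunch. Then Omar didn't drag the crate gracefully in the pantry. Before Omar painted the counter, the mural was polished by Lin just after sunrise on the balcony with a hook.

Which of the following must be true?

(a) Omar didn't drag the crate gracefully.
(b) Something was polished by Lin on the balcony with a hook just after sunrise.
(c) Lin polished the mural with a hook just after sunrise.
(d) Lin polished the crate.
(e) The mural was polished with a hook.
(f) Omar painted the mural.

(a) Not entailed — dropping 'in the pantry' under negation is not valid — the original leaves open that Omar dragged the crate some other way.
(b) Entailed — generalizing the patient leaves a sub-description the original still satisfies.
(c) Entailed — every conjunct here is already in the original polishing event.
(d) Not entailed — Lin polished the mural, not the crate; the crate belongs to the dragging event.
(e) Entailed — dropping 'on the balcony', 'just after sunrise' and generalizing the agent leaves a sub-description the original still satisfies.
(f) Not entailed — Omar painted the counter, not the mural; the mural belongs to the polishing event.

(b), (c), (e)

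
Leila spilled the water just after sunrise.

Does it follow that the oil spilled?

Nothing is said about any oil; only the water is affected.

no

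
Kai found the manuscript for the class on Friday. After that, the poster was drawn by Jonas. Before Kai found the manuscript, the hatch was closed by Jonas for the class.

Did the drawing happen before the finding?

no

The narrative orders the finding before the drawing.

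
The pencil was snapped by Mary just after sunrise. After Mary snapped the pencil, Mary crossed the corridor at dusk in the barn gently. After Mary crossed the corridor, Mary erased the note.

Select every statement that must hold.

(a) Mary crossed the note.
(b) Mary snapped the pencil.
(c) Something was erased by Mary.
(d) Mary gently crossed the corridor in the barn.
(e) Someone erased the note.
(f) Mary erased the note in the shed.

(a) Not entailed — Mary crossed the corridor, not the note; the note belongs to the erasing event.
(b) Entailed — the original entails any weakening of itself; this just drops 'just after sunrise'.
(c) Entailed — this follows by dropping conjuncts from the erasing event's description.
(d) Entailed — every conjunct here is already in the original crossing event.
(e) Entailed — the original entails any weakening of itself; this just generalizes the agent.
(f) Not entailed — 'in the shed' adds information not in the original event.

(b), (c), (d), (e)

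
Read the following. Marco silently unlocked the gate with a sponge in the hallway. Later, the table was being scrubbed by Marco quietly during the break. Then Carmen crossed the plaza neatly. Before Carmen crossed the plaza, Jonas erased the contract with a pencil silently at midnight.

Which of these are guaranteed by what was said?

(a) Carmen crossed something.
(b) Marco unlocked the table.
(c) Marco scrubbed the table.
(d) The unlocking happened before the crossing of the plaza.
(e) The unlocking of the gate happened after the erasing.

(a), (c), (d)

(a) Entailed — this follows by dropping conjuncts from the crossing event's description.
(b) Not entailed — Marco unlocked the gate, not the table; the table belongs to the scrubbing event.
(c) Entailed — 'scrub' is an activity; 'was scrubbing' entails that some scrubbing happened, so 'scrubbed' holds.
(d) Entailed — the narrative places the unlocking before the crossing.
(e) Not entailed — the narrative doesn't order the erasing relative to the unlocking.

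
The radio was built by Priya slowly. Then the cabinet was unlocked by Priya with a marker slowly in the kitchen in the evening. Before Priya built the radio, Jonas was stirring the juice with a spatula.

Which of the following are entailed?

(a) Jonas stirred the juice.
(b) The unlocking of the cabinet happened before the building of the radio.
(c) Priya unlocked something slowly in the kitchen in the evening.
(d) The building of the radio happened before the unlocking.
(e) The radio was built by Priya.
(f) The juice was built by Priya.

(a), (c), (d), (e)

(a) Entailed — 'stir' is an activity; 'was stirring' entails that some stirring happened, so 'stirred' holds.
(b) Not entailed — the narrative places the building before the unlocking, not after.
(c) Entailed — dropping 'with a marker' and generalizing the patient leaves a sub-description the original still satisfies.
(d) Entailed — the narrative places the building before the unlocking.
(e) Entailed — dropping 'slowly' leaves a sub-description the original still satisfies.
(f) Not entailed — Priya built the radio, not the juice; the juice belongs to the stirring event.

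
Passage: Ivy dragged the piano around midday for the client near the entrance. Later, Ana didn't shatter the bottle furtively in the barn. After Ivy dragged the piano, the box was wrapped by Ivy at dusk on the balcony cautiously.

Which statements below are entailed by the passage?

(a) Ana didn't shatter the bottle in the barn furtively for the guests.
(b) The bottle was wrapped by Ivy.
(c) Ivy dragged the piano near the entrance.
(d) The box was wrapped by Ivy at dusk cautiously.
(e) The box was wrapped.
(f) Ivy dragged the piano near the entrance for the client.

(a) Entailed — under negation, adding a further restriction is entailed: if no such shattering event occurred, none occurred for the guests either.
(b) Not entailed — Ivy wrapped the box, not the bottle; the bottle belongs to the shattering event.
(c) Entailed — the original entails any weakening of itself; this just drops 'around midday', 'for the client'.
(d) Entailed — the original entails any weakening of itself; this just drops 'on the balcony'.
(e) Entailed — dropping 'at dusk', 'on the balcony', 'cautiously' and generalizing the agent leaves a sub-description the original still satisfies.
(f) Entailed — dropping 'around midday' leaves a sub-description the original still satisfies.

(a), (c), (d), (e), (f)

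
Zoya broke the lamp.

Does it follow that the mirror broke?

Nothing is said about any mirror; only the lamp is affected.

no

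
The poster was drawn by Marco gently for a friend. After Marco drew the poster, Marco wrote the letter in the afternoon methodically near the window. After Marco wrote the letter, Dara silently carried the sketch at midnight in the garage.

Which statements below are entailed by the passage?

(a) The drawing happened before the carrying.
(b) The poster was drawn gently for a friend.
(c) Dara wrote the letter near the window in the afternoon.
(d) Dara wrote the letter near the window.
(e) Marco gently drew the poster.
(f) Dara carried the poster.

(a), (b), (e)

(a) Entailed — the narrative places the drawing before the carrying.
(b) Entailed — every conjunct here is already in the original drawing event.
(c) Not entailed — the passage has Marco writing the letter, not Dara.
(d) Not entailed — the passage has Marco writing the letter, not Dara.
(e) Entailed — dropping 'for a friend' leaves a sub-description the original still satisfies.
(f) Not entailed — Dara carried the sketch, not the poster; the poster belongs to the drawing event.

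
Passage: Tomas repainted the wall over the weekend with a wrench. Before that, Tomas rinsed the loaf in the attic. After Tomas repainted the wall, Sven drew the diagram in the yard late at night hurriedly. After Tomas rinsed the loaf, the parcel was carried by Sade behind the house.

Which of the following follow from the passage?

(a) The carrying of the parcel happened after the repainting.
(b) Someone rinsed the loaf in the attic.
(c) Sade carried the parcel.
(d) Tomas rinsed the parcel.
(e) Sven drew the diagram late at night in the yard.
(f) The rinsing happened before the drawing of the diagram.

(a) Not entailed — the narrative doesn't order the repainting relative to the carrying.
(b) Entailed — this follows by dropping conjuncts from the rinsing event's description.
(c) Entailed — dropping 'behind the house' leaves a sub-description the original still satisfies.
(d) Not entailed — Tomas rinsed the loaf, not the parcel; the parcel belongs to the carrying event.
(e) Entailed — dropping 'hurriedly' leaves a sub-description the original still satisfies.
(f) Entailed — the narrative places the rinsing before the drawing.

(b), (c), (e), (f)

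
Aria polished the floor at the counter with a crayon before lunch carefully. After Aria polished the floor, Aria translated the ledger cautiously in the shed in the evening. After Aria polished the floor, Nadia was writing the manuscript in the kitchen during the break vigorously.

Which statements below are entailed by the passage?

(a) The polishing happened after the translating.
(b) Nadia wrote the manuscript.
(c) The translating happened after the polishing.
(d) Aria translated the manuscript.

(c)

(a) Not entailed — the narrative places the polishing before the translating, not after.
(b) Not entailed — 'was writing' is progressive on an accomplishment; it does not entail the completed 'wrote'.
(c) Entailed — the narrative places the polishing before the translating.
(d) Not entailed — Aria translated the ledger, not the manuscript; the manuscript belongs to the writing event.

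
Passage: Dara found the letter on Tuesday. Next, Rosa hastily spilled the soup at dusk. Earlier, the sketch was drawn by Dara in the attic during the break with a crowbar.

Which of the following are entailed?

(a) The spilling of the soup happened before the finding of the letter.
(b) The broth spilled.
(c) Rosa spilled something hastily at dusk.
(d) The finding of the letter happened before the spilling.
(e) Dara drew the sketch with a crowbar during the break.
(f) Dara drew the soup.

(a) Not entailed — the narrative places the finding before the spilling, not after.
(b) Not entailed — the soup is what spilled, not the broth.
(c) Entailed — this follows by dropping conjuncts from the spilling event's description.
(d) Entailed — the narrative places the finding before the spilling.
(e) Entailed — dropping 'in the attic' leaves a sub-description the original still satisfies.
(f) Not entailed — Dara drew the sketch, not the soup; the soup belongs to the spilling event.

(c), (d), (e)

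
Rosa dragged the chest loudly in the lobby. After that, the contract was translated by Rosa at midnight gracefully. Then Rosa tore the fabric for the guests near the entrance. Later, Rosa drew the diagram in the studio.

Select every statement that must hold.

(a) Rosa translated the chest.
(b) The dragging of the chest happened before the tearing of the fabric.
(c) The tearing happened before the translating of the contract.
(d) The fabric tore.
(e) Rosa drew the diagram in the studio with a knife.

(b), (d)

(a) Not entailed — Rosa translated the contract, not the chest; the chest belongs to the dragging event.
(b) Entailed — the narrative places the dragging before the tearing.
(c) Not entailed — the narrative places the translating before the tearing, not after.
(d) Entailed — 'Rosa tore the fabric' is causative; it entails the inchoative 'the fabric tore'.
(e) Not entailed — 'with a knife' adds information not in the original event.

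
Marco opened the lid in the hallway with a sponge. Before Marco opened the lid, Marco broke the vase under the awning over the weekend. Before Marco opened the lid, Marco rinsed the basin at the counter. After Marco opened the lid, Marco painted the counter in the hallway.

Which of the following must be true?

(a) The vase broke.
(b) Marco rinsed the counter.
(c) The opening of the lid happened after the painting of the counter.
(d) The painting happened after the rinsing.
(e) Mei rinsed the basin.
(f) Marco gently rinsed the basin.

(a), (d)

(a) Entailed — 'Marco broke the vase' is causative; it entails the inchoative 'the vase broke'.
(b) Not entailed — Marco rinsed the basin, not the counter; the counter belongs to the painting event.
(c) Not entailed — the narrative places the opening before the painting, not after.
(d) Entailed — the narrative places the rinsing before the painting.
(e) Not entailed — the passage has Marco rinsing the basin, not Mei.
(f) Not entailed — 'gently' adds information not in the original event.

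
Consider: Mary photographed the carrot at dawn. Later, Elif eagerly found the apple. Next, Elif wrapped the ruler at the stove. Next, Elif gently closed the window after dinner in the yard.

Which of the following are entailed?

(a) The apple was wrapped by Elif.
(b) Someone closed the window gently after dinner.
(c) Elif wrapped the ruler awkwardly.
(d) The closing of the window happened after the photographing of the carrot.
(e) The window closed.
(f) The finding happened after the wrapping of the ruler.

(b), (d), (e)

(a) Not entailed — Elif wrapped the ruler, not the apple; the apple belongs to the finding event.
(b) Entailed — this follows by dropping conjuncts from the closing event's description.
(c) Not entailed — 'awkwardly' adds information not in the original event.
(d) Entailed — the narrative places the photographing before the closing.
(e) Entailed — 'Elif closed the window' is causative; it entails the inchoative 'the window closed'.
(f) Not entailed — the narrative places the finding before the wrapping, not after.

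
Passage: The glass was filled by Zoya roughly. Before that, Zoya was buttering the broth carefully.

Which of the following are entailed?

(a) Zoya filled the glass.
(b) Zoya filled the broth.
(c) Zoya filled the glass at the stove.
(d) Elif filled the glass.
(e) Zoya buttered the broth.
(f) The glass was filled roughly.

(a) Entailed — the original entails any weakening of itself; this just drops 'roughly'.
(b) Not entailed — Zoya filled the glass, not the broth; the broth belongs to the buttering event.
(c) Not entailed — 'at the stove' adds information not in the original event.
(d) Not entailed — the passage has Zoya filling the glass, not Elif.
(e) Not entailed — 'was buttering' is progressive on an accomplishment; it does not entail the completed 'buttered'.
(f) Entailed — every conjunct here is already in the original filling event.

(a), (f)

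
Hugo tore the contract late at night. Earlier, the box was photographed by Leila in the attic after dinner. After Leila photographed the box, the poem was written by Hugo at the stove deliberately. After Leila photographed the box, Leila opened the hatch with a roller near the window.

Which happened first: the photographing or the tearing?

The connectives place the photographing before the tearing.

the photographing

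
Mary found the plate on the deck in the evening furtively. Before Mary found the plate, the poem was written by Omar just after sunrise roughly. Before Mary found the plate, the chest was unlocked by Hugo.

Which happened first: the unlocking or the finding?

the unlocking

The connectives place the unlocking before the finding.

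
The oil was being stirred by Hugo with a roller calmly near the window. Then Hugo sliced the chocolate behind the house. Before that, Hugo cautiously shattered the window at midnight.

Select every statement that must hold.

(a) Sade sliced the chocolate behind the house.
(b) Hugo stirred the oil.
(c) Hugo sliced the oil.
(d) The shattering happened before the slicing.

(b), (d)

(a) Not entailed — the passage has Hugo slicing the chocolate, not Sade.
(b) Entailed — 'stir' is an activity; 'was stirring' entails that some stirring happened, so 'stirred' holds.
(c) Not entailed — Hugo sliced the chocolate, not the oil; the oil belongs to the stirring event.
(d) Entailed — the narrative places the shattering before the slicing.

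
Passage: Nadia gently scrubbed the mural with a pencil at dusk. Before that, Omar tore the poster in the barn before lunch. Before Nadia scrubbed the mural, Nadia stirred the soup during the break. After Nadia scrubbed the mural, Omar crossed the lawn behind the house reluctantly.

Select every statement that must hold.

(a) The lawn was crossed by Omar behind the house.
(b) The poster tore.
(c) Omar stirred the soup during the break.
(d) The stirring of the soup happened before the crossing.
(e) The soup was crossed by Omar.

(a), (b), (d)

(a) Entailed — dropping 'reluctantly' leaves a sub-description the original still satisfies.
(b) Entailed — 'Omar tore the poster' is causative; it entails the inchoative 'the poster tore'.
(c) Not entailed — the passage has Nadia stirring the soup, not Omar.
(d) Entailed — the narrative places the stirring before the crossing.
(e) Not entailed — Omar crossed the lawn, not the soup; the soup belongs to the stirring event.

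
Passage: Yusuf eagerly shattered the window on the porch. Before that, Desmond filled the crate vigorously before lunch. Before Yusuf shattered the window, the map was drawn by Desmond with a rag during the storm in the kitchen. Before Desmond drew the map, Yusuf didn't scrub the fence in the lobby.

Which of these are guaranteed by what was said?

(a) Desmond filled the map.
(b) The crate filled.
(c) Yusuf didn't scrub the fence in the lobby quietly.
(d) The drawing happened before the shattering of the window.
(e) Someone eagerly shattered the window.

(b), (c), (d), (e)

(a) Not entailed — Desmond filled the crate, not the map; the map belongs to the drawing event.
(b) Entailed — 'Desmond filled the crate' is causative; it entails the inchoative 'the crate filled'.
(c) Entailed — under negation, adding a further restriction is entailed: if no such scrubbing event occurred, none occurred quietly either.
(d) Entailed — the narrative places the drawing before the shattering.
(e) Entailed — every conjunct here is already in the original shattering event.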